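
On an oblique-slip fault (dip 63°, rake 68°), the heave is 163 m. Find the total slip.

dip-slip = heave / cos(dip) = 163 / cos(63°) = 359 m
net slip = dip-slip / sin(rake) = 359 / sin(68°) = 387 m

387 m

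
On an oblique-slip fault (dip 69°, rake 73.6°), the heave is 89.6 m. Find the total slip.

dip-slip = heave / cos(dip) = 89.6 / cos(69°) = 250 m
net slip = dip-slip / sin(rake) = 250 / sin(73.6°) = 261 m

261 m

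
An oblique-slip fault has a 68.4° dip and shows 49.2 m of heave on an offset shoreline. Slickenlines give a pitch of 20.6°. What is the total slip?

dip-slip = heave / cos(dip) = 49.2 / cos(68.4°) = 133.7 m
net slip = dip-slip / sin(rake) = 133.7 / sin(20.6°) = 380 m

380 m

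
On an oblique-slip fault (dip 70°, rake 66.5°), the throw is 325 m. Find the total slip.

377 m

dip-slip = throw / sin(dip) = 325 / sin(70°) = 345.9 m
net slip = dip-slip / sin(rake) = 345.9 / sin(66.5°) = 377 m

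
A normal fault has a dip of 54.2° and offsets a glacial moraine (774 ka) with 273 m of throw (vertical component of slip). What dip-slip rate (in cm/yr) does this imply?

0.0435 cm/yr

dip-slip = throw / sin(dip) = 273 m / sin(54.2°) = 336.6 m
rate = 336.6 m / 774 ka = 0.000435 m/yr = 0.0435 cm/yr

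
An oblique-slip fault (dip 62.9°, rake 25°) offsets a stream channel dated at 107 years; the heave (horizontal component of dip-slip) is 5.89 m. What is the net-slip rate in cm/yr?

28.6 cm/yr

dip-slip = heave / cos(dip) = 5.89 / cos(62.9°) = 12.93 m
net slip = dip-slip / sin(rake) = 12.93 / sin(25°) = 30.59 m
rate = 30.59 m / 107 years = 0.286 m/yr = 28.6 cm/yr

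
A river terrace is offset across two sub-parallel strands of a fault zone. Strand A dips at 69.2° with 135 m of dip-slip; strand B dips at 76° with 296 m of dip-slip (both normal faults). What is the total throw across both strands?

413 m

throw_A = 135 × sin(69.2°) = 126.2 m
throw_B = 296 × sin(76°) = 287.2 m
total = 126.2 + 287.2 = 413 m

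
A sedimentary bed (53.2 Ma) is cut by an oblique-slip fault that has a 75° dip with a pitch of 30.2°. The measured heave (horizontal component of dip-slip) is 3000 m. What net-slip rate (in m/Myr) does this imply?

433 m/Myr

dip-slip = heave / cos(dip) = 3000 / cos(75°) = 11590 m
net slip = dip-slip / sin(rake) = 11590 / sin(30.2°) = 23040 m
rate = 23040 m / 53.2 Ma = 0.000433 m/yr = 433 m/Myr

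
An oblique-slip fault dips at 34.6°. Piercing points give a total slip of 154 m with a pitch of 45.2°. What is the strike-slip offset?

strike-slip = net slip × cos(rake) = 154 m × cos(45.2°) = 109 m

109 m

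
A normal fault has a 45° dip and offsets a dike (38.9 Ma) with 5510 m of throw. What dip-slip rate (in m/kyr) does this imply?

dip-slip = throw / sin(dip) = 5510 m / sin(45°) = 7792 m
rate = 7792 m / 38.9 Ma = 0.000200 m/yr = 0.200 m/kyr

0.200 m/kyr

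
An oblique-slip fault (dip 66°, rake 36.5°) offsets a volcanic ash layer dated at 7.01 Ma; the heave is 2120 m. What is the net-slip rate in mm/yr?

1.25 mm/yr

dip-slip = heave / cos(dip) = 2120 / cos(66°) = 5212 m
net slip = dip-slip / sin(rake) = 5212 / sin(36.5°) = 8763 m
rate = 8763 m / 7.01 Ma = 0.00125 m/yr = 1.25 mm/yr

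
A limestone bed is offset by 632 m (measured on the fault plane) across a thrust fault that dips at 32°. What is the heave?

536 m

heave = dip-slip × cos(dip) = 632 m × cos(32°) = 536 m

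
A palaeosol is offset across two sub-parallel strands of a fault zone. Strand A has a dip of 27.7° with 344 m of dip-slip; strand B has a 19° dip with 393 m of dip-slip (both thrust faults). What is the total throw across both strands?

288 m

throw_A = 344 × sin(27.7°) = 159.9 m
throw_B = 393 × sin(19°) = 127.9 m
total = 159.9 + 127.9 = 288 m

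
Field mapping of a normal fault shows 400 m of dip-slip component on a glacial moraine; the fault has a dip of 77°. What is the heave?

heave = dip-slip × cos(dip) = 400 m × cos(77°) = 90 m

90 m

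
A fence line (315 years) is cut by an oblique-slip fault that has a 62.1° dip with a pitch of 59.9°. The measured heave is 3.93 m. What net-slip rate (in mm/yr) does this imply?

dip-slip = heave / cos(dip) = 3.93 / cos(62.1°) = 8.399 m
net slip = dip-slip / sin(rake) = 8.399 / sin(59.9°) = 9.708 m
rate = 9.708 m / 315 years = 0.0308 m/yr = 30.8 mm/yr

30.8 mm/yr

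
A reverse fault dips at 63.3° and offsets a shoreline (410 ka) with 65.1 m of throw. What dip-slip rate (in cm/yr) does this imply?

0.0178 cm/yr

dip-slip = throw / sin(dip) = 65.1 m / sin(63.3°) = 72.87 m
rate = 72.87 m / 410 ka = 0.000178 m/yr = 0.0178 cm/yr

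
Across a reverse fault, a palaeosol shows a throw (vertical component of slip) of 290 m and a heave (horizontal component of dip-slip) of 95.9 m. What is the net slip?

305 m

net slip = √(throw² + heave²) = √(290² + 95.9²) = 305 m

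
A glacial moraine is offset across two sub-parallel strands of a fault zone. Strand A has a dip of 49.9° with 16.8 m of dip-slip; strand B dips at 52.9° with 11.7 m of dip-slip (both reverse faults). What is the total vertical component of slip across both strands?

throw_A = 16.8 × sin(49.9°) = 12.85 m
throw_B = 11.7 × sin(52.9°) = 9.332 m
total = 12.85 + 9.332 = 22.2 m

22.2 m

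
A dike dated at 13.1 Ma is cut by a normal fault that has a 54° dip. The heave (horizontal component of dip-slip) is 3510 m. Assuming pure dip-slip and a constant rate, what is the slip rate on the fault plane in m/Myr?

456 m/Myr

dip-slip = heave / cos(dip) = 3510 m / cos(54°) = 5972 m
rate = 5972 m / 13.1 Ma = 0.000456 m/yr = 456 m/Myr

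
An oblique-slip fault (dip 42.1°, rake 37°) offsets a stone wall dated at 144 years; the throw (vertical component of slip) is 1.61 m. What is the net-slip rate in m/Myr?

dip-slip = throw / sin(dip) = 1.61 / sin(42.1°) = 2.401 m
net slip = dip-slip / sin(rake) = 2.401 / sin(37°) = 3.990 m
rate = 3.990 m / 144 years = 0.0277 m/yr = 27700 m/Myr

27700 m/Myr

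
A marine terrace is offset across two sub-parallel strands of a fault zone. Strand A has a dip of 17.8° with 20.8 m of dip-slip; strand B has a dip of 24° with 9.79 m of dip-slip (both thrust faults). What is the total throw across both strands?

throw_A = 20.8 × sin(17.8°) = 6.358 m
throw_B = 9.79 × sin(24°) = 3.982 m
total = 6.358 + 3.982 = 10.3 m

10.3 m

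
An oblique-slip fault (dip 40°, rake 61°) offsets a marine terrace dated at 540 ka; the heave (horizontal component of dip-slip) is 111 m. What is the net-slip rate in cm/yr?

dip-slip = heave / cos(dip) = 111 / cos(40°) = 144.9 m
net slip = dip-slip / sin(rake) = 144.9 / sin(61°) = 165.7 m
rate = 165.7 m / 540 ka = 0.000307 m/yr = 0.0307 cm/yr

0.0307 cm/yr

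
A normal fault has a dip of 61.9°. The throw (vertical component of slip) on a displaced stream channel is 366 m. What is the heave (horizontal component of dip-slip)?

195 m

heave = throw / tan(dip) = 366 / tan(61.9°) = 195 m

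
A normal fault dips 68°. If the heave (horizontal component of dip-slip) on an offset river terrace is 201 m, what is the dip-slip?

537 m

dip-slip = heave / cos(dip) = 201 / cos(68°) = 537 m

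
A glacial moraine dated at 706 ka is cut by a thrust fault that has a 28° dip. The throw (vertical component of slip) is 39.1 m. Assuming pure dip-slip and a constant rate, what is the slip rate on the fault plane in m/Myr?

dip-slip = throw / sin(dip) = 39.1 m / sin(28°) = 83.29 m
rate = 83.29 m / 706 ka = 0.000118 m/yr = 118 m/Myr

118 m/Myr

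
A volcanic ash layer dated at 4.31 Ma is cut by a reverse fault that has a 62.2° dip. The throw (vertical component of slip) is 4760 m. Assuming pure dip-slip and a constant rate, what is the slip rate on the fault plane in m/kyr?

1.25 m/kyr

dip-slip = throw / sin(dip) = 4760 m / sin(62.2°) = 5381 m
rate = 5381 m / 4.31 Ma = 0.00125 m/yr = 1.25 m/kyr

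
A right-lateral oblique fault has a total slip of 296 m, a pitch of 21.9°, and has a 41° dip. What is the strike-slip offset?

strike-slip = net slip × cos(rake) = 296 m × cos(21.9°) = 275 m

275 m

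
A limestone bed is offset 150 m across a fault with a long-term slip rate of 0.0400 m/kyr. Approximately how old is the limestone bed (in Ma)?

3.75 Ma

age = offset / rate = 150 m / (0.0400 m/kyr) = 3.75e+06 yr = 3.75 Ma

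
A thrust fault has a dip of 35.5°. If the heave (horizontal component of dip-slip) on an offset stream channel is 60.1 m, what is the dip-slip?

73.8 m

dip-slip = heave / cos(dip) = 60.1 / cos(35.5°) = 73.8 m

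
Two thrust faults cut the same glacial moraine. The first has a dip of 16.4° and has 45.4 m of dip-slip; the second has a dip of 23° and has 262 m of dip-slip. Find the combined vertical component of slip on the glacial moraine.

115 m

throw_A = 45.4 × sin(16.4°) = 12.82 m
throw_B = 262 × sin(23°) = 102.4 m
total = 12.82 + 102.4 = 115 m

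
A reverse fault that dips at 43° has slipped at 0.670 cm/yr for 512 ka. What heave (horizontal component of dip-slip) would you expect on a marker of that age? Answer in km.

dip-slip = rate × time = 0.670 cm/yr × 512 ka = 3430 m
heave = dip-slip × cos(dip) = 3430 × cos(43°) = 2510 m = 2.51 km

2.51 km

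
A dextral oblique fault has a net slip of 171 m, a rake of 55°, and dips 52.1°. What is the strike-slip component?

98.1 m

strike-slip = net slip × cos(rake) = 171 m × cos(55°) = 98.1 m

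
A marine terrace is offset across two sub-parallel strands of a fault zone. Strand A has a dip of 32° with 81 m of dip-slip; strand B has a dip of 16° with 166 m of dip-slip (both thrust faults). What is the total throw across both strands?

88.7 m

throw_A = 81 × sin(32°) = 42.92 m
throw_B = 166 × sin(16°) = 45.76 m
total = 42.92 + 45.76 = 88.7 m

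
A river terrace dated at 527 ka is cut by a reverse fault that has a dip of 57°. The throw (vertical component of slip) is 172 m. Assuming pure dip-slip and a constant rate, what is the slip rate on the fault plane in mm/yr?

dip-slip = throw / sin(dip) = 172 m / sin(57°) = 205.1 m
rate = 205.1 m / 527 ka = 0.000389 m/yr = 0.389 mm/yr

0.389 mm/yr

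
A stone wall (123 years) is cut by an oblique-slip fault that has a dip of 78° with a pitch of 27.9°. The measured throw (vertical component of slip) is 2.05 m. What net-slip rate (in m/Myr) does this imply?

dip-slip = throw / sin(dip) = 2.05 / sin(78°) = 2.096 m
net slip = dip-slip / sin(rake) = 2.096 / sin(27.9°) = 4.479 m
rate = 4.479 m / 123 years = 0.0364 m/yr = 36400 m/Myr

36400 m/Myr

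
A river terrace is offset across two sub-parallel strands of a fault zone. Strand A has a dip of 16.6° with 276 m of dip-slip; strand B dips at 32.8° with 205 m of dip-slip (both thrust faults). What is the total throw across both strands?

190 m

throw_A = 276 × sin(16.6°) = 78.85 m
throw_B = 205 × sin(32.8°) = 111.1 m
total = 78.85 + 111.1 = 190 m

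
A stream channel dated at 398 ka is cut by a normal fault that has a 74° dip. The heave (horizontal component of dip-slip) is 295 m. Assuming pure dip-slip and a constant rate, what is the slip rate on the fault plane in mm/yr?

dip-slip = heave / cos(dip) = 295 m / cos(74°) = 1070 m
rate = 1070 m / 398 ka = 0.00269 m/yr = 2.69 mm/yr

2.69 mm/yr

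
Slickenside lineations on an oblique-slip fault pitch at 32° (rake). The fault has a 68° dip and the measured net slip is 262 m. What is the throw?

129 m

dip-slip = net slip × sin(rake) = 262 m × sin(32°) = 138.8 m
throw = dip-slip × sin(dip) = 138.8 × sin(68°) = 129 m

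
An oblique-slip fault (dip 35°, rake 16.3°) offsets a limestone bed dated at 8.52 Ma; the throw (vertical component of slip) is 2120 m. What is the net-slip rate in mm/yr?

dip-slip = throw / sin(dip) = 2120 / sin(35°) = 3696 m
net slip = dip-slip / sin(rake) = 3696 / sin(16.3°) = 13170 m
rate = 13170 m / 8.52 Ma = 0.00155 m/yr = 1.55 mm/yr

1.55 mm/yr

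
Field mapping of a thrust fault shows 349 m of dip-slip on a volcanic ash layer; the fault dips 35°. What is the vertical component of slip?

200 m

throw = dip-slip × sin(dip) = 349 m × sin(35°) = 200 m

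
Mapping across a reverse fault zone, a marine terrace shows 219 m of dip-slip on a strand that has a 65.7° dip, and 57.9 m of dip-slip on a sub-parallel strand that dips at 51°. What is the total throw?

throw_A = 219 × sin(65.7°) = 199.6 m
throw_B = 57.9 × sin(51°) = 45 m
total = 199.6 + 45 = 245 m

245 m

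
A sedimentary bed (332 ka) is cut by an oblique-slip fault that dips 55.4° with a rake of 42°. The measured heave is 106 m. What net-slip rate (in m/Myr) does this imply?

dip-slip = heave / cos(dip) = 106 / cos(55.4°) = 186.7 m
net slip = dip-slip / sin(rake) = 186.7 / sin(42°) = 279 m
rate = 279 m / 332 ka = 0.000840 m/yr = 840 m/Myr

840 m/Myr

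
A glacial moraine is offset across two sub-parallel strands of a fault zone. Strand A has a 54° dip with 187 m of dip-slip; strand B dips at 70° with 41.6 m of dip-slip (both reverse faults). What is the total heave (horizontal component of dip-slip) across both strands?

124 m

heave_A = 187 × cos(54°) = 109.9 m
heave_B = 41.6 × cos(70°) = 14.23 m
total = 109.9 + 14.23 = 124 m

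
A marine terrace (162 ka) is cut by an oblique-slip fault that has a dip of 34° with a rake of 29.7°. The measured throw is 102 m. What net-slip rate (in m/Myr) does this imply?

2270 m/Myr

dip-slip = throw / sin(dip) = 102 / sin(34°) = 182.4 m
net slip = dip-slip / sin(rake) = 182.4 / sin(29.7°) = 368.2 m
rate = 368.2 m / 162 ka = 0.00227 m/yr = 2270 m/Myr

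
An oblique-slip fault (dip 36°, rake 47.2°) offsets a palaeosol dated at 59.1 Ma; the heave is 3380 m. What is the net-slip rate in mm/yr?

dip-slip = heave / cos(dip) = 3380 / cos(36°) = 4178 m
net slip = dip-slip / sin(rake) = 4178 / sin(47.2°) = 5694 m
rate = 5694 m / 59.1 Ma = 0.0000963 m/yr = 0.0963 mm/yr

0.0963 mm/yr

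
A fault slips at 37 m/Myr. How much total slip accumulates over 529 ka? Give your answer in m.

19.6 m

slip = rate × time = 37 m/Myr × 529 ka = 19.6 m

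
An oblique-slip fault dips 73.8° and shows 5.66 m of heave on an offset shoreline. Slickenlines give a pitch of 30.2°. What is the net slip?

dip-slip = heave / cos(dip) = 5.66 / cos(73.8°) = 20.29 m
net slip = dip-slip / sin(rake) = 20.29 / sin(30.2°) = 40.3 m

40.3 m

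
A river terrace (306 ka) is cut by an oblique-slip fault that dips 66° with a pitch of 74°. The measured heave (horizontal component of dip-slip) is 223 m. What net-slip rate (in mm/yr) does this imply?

1.86 mm/yr

dip-slip = heave / cos(dip) = 223 / cos(66°) = 548.3 m
net slip = dip-slip / sin(rake) = 548.3 / sin(74°) = 570.4 m
rate = 570.4 m / 306 ka = 0.00186 m/yr = 1.86 mm/yr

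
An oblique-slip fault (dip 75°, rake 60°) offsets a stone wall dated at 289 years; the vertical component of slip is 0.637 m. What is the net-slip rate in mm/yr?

2.63 mm/yr

dip-slip = throw / sin(dip) = 0.637 / sin(75°) = 0.6595 m
net slip = dip-slip / sin(rake) = 0.6595 / sin(60°) = 0.7615 m
rate = 0.7615 m / 289 years = 0.00263 m/yr = 2.63 mm/yr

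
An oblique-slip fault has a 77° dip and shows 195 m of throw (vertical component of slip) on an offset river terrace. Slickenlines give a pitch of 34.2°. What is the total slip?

dip-slip = throw / sin(dip) = 195 / sin(77°) = 200.1 m
net slip = dip-slip / sin(rake) = 200.1 / sin(34.2°) = 356 m

356 m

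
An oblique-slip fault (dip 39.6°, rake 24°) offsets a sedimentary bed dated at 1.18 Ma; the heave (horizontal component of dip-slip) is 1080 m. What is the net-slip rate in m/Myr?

dip-slip = heave / cos(dip) = 1080 / cos(39.6°) = 1402 m
net slip = dip-slip / sin(rake) = 1402 / sin(24°) = 3446 m
rate = 3446 m / 1.18 Ma = 0.00292 m/yr = 2920 m/Myr

2920 m/Myr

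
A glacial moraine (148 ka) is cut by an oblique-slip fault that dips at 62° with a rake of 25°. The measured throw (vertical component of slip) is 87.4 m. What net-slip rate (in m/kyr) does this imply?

dip-slip = throw / sin(dip) = 87.4 / sin(62°) = 98.99 m
net slip = dip-slip / sin(rake) = 98.99 / sin(25°) = 234.2 m
rate = 234.2 m / 148 ka = 0.00158 m/yr = 1.58 m/kyr

1.58 m/kyr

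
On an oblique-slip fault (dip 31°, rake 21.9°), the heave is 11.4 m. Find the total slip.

35.7 m

dip-slip = heave / cos(dip) = 11.4 / cos(31°) = 13.30 m
net slip = dip-slip / sin(rake) = 13.30 / sin(21.9°) = 35.7 m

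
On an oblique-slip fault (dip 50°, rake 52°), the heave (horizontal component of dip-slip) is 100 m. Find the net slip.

197 m

dip-slip = heave / cos(dip) = 100 / cos(50°) = 155.6 m
net slip = dip-slip / sin(rake) = 155.6 / sin(52°) = 197 m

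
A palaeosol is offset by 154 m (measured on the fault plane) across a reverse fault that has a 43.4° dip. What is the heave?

heave = dip-slip × cos(dip) = 154 m × cos(43.4°) = 112 m

112 m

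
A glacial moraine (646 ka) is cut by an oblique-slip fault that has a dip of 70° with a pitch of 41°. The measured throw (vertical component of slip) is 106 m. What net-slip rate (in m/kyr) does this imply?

0.266 m/kyr

dip-slip = throw / sin(dip) = 106 / sin(70°) = 112.8 m
net slip = dip-slip / sin(rake) = 112.8 / sin(41°) = 171.9 m
rate = 171.9 m / 646 ka = 0.000266 m/yr = 0.266 m/kyr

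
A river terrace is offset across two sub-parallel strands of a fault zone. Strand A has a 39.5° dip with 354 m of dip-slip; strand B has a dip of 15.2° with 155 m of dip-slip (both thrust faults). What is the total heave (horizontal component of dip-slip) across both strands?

heave_A = 354 × cos(39.5°) = 273.2 m
heave_B = 155 × cos(15.2°) = 149.6 m
total = 273.2 + 149.6 = 423 m

423 m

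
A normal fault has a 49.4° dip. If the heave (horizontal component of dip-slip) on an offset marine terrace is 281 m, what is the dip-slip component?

dip-slip = heave / cos(dip) = 281 / cos(49.4°) = 432 m

432 m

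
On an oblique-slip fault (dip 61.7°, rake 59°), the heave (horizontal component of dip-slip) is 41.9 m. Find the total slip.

103 m

dip-slip = heave / cos(dip) = 41.9 / cos(61.7°) = 88.38 m
net slip = dip-slip / sin(rake) = 88.38 / sin(59°) = 103 m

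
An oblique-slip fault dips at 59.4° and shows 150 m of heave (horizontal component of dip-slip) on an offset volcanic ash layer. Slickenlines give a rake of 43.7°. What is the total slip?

427 m

dip-slip = heave / cos(dip) = 150 / cos(59.4°) = 294.7 m
net slip = dip-slip / sin(rake) = 294.7 / sin(43.7°) = 427 m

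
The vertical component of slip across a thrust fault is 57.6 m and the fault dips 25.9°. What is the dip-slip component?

dip-slip = throw / sin(dip) = 57.6 / sin(25.9°) = 132 m

132 m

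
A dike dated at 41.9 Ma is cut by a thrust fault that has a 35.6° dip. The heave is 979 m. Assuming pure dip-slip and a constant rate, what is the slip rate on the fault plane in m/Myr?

dip-slip = heave / cos(dip) = 979 m / cos(35.6°) = 1204 m
rate = 1204 m / 41.9 Ma = 0.0000287 m/yr = 28.7 m/Myr

28.7 m/Myr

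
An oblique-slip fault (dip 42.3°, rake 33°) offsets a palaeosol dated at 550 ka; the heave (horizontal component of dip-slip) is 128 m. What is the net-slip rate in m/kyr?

0.578 m/kyr

dip-slip = heave / cos(dip) = 128 / cos(42.3°) = 173.1 m
net slip = dip-slip / sin(rake) = 173.1 / sin(33°) = 317.8 m
rate = 317.8 m / 550 ka = 0.000578 m/yr = 0.578 m/kyr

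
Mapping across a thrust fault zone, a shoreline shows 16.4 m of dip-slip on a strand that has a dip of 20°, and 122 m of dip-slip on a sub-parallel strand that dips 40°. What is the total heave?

109 m

heave_A = 16.4 × cos(20°) = 15.41 m
heave_B = 122 × cos(40°) = 93.46 m
total = 15.41 + 93.46 = 109 m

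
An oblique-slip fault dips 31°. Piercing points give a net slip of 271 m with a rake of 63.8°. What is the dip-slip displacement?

243 m

dip-slip = net slip × sin(rake) = 271 m × sin(63.8°) = 243 m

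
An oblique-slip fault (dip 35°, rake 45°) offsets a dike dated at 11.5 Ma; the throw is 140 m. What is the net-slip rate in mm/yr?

dip-slip = throw / sin(dip) = 140 / sin(35°) = 244.1 m
net slip = dip-slip / sin(rake) = 244.1 / sin(45°) = 345.2 m
rate = 345.2 m / 11.5 Ma = 0.0000300 m/yr = 0.0300 mm/yr

0.0300 mm/yr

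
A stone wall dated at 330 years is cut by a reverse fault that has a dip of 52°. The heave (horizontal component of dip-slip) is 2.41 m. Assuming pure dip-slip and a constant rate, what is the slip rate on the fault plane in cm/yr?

1.19 cm/yr

dip-slip = heave / cos(dip) = 2.41 m / cos(52°) = 3.914 m
rate = 3.914 m / 330 years = 0.0119 m/yr = 1.19 cm/yr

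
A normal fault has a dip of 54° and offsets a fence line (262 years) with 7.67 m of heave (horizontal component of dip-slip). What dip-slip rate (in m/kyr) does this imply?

49.8 m/kyr

dip-slip = heave / cos(dip) = 7.67 m / cos(54°) = 13.05 m
rate = 13.05 m / 262 years = 0.0498 m/yr = 49.8 m/kyr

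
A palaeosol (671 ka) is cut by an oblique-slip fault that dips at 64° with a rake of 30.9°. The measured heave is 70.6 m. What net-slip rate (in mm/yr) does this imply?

0.467 mm/yr

dip-slip = heave / cos(dip) = 70.6 / cos(64°) = 161.1 m
net slip = dip-slip / sin(rake) = 161.1 / sin(30.9°) = 313.6 m
rate = 313.6 m / 671 ka = 0.000467 m/yr = 0.467 mm/yr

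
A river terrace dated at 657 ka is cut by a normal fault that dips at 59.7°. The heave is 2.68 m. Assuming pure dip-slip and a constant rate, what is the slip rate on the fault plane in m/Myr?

8.09 m/Myr

dip-slip = heave / cos(dip) = 2.68 m / cos(59.7°) = 5.312 m
rate = 5.312 m / 657 ka = 0.00000809 m/yr = 8.09 m/Myr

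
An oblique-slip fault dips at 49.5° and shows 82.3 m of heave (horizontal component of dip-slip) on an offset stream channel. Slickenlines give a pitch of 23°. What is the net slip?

dip-slip = heave / cos(dip) = 82.3 / cos(49.5°) = 126.7 m
net slip = dip-slip / sin(rake) = 126.7 / sin(23°) = 324 m

324 m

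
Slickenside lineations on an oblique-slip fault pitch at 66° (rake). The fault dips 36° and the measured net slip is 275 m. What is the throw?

148 m

dip-slip = net slip × sin(rake) = 275 m × sin(66°) = 251.2 m
throw = dip-slip × sin(dip) = 251.2 × sin(36°) = 148 m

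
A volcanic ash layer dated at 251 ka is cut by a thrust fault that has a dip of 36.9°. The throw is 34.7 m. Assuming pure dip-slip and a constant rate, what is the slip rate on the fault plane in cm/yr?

0.0230 cm/yr

dip-slip = throw / sin(dip) = 34.7 m / sin(36.9°) = 57.79 m
rate = 57.79 m / 251 ka = 0.000230 m/yr = 0.0230 cm/yr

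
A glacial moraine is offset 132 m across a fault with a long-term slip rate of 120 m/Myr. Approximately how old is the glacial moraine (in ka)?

age = offset / rate = 132 m / (120 m/Myr) = 1.1e+06 yr = 1100 ka

1100 ka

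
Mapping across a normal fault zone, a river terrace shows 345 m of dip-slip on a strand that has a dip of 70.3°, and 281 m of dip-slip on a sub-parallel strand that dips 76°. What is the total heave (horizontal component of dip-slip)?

184 m

heave_A = 345 × cos(70.3°) = 116.3 m
heave_B = 281 × cos(76°) = 67.98 m
total = 116.3 + 67.98 = 184 m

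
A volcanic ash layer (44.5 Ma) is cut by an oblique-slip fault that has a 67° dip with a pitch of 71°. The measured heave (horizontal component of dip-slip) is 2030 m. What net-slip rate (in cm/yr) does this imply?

0.0123 cm/yr

dip-slip = heave / cos(dip) = 2030 / cos(67°) = 5195 m
net slip = dip-slip / sin(rake) = 5195 / sin(71°) = 5495 m
rate = 5495 m / 44.5 Ma = 0.000123 m/yr = 0.0123 cm/yr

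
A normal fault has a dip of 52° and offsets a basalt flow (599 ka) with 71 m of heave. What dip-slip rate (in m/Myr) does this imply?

dip-slip = heave / cos(dip) = 71 m / cos(52°) = 115.3 m
rate = 115.3 m / 599 ka = 0.000193 m/yr = 193 m/Myr

193 m/Myr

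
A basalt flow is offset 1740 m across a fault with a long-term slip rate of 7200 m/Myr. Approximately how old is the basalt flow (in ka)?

age = offset / rate = 1740 m / (7200 m/Myr) = 242000 yr = 242 ka

242 ka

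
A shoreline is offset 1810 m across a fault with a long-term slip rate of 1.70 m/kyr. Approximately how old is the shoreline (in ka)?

1060 ka

age = offset / rate = 1810 m / (1.70 m/kyr) = 1.06e+06 yr = 1060 ka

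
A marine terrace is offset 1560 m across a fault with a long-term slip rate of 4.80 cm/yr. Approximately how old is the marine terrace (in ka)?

age = offset / rate = 1560 m / (4.80 cm/yr) = 32500 yr = 32.5 ka

32.5 ka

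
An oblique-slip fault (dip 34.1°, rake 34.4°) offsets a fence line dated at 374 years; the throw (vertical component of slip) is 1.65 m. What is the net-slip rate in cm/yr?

dip-slip = throw / sin(dip) = 1.65 / sin(34.1°) = 2.943 m
net slip = dip-slip / sin(rake) = 2.943 / sin(34.4°) = 5.209 m
rate = 5.209 m / 374 years = 0.0139 m/yr = 1.39 cm/yr

1.39 cm/yr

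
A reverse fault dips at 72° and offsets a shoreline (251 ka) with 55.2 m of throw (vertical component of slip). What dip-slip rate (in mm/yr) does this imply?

dip-slip = throw / sin(dip) = 55.2 m / sin(72°) = 58.04 m
rate = 58.04 m / 251 ka = 0.000231 m/yr = 0.231 mm/yr

0.231 mm/yr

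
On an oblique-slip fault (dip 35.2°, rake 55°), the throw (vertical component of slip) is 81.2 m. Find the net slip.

172 m

dip-slip = throw / sin(dip) = 81.2 / sin(35.2°) = 140.9 m
net slip = dip-slip / sin(rake) = 140.9 / sin(55°) = 172 m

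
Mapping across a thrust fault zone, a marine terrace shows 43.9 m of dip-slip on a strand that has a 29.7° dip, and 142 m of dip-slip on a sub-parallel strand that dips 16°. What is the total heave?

175 m

heave_A = 43.9 × cos(29.7°) = 38.13 m
heave_B = 142 × cos(16°) = 136.5 m
total = 38.13 + 136.5 = 175 m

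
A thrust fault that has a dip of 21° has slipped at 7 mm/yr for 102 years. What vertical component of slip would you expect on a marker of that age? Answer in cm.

25.6 cm

dip-slip = rate × time = 7 mm/yr × 102 years = 0.7140 m
throw = dip-slip × sin(dip) = 0.7140 × sin(21°) = 0.256 m = 25.6 cm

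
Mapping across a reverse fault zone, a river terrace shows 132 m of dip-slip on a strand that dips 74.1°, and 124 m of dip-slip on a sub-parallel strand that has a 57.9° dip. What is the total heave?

heave_A = 132 × cos(74.1°) = 36.16 m
heave_B = 124 × cos(57.9°) = 65.89 m
total = 36.16 + 65.89 = 102 m

102 m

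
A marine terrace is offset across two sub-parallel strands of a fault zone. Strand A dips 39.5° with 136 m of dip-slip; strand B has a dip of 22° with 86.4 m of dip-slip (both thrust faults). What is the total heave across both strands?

185 m

heave_A = 136 × cos(39.5°) = 104.9 m
heave_B = 86.4 × cos(22°) = 80.11 m
total = 104.9 + 80.11 = 185 m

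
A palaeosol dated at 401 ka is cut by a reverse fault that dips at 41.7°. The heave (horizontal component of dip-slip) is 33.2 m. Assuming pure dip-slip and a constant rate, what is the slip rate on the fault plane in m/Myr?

111 m/Myr

dip-slip = heave / cos(dip) = 33.2 m / cos(41.7°) = 44.47 m
rate = 44.47 m / 401 ka = 0.000111 m/yr = 111 m/Myr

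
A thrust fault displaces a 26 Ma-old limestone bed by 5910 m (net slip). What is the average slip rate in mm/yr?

rate = 5910 m / 26 Ma = 0.000227 m/yr = 0.227 mm/yr

0.227 mm/yr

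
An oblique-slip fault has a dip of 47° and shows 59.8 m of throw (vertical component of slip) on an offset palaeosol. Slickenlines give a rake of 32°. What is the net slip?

154 m

dip-slip = throw / sin(dip) = 59.8 / sin(47°) = 81.77 m
net slip = dip-slip / sin(rake) = 81.77 / sin(32°) = 154 m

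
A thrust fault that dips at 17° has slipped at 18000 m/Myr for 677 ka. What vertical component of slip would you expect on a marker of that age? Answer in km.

3.56 km

dip-slip = rate × time = 18000 m/Myr × 677 ka = 12190 m
throw = dip-slip × sin(dip) = 12190 × sin(17°) = 3560 m = 3.56 km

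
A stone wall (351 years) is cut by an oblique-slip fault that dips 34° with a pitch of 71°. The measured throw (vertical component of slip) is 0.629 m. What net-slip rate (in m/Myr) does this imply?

dip-slip = throw / sin(dip) = 0.629 / sin(34°) = 1.125 m
net slip = dip-slip / sin(rake) = 1.125 / sin(71°) = 1.190 m
rate = 1.190 m / 351 years = 0.00339 m/yr = 3390 m/Myr

3390 m/Myr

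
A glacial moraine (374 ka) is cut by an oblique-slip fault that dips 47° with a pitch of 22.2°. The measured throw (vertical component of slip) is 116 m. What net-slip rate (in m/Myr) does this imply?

dip-slip = throw / sin(dip) = 116 / sin(47°) = 158.6 m
net slip = dip-slip / sin(rake) = 158.6 / sin(22.2°) = 419.8 m
rate = 419.8 m / 374 ka = 0.00112 m/yr = 1120 m/Myr

1120 m/Myr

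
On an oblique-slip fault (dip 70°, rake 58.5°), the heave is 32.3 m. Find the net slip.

dip-slip = heave / cos(dip) = 32.3 / cos(70°) = 94.44 m
net slip = dip-slip / sin(rake) = 94.44 / sin(58.5°) = 111 m

111 m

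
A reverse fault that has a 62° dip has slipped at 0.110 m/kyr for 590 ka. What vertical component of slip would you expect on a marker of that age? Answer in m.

57.3 m

dip-slip = rate × time = 0.110 m/kyr × 590 ka = 64.90 m
throw = dip-slip × sin(dip) = 64.90 × sin(62°) = 57.3 m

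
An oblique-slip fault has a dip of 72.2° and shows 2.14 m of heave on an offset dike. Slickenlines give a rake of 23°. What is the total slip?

dip-slip = heave / cos(dip) = 2.14 / cos(72.2°) = 7 m
net slip = dip-slip / sin(rake) = 7 / sin(23°) = 17.9 m

17.9 m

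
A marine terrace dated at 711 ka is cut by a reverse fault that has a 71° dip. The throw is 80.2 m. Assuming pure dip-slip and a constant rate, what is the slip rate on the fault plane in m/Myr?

119 m/Myr

dip-slip = throw / sin(dip) = 80.2 m / sin(71°) = 84.82 m
rate = 84.82 m / 711 ka = 0.000119 m/yr = 119 m/Myr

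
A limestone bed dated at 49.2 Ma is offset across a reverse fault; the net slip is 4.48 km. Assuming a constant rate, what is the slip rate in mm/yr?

rate = 4.48 km / 49.2 Ma = 0.0000911 m/yr = 0.0911 mm/yr

0.0911 mm/yr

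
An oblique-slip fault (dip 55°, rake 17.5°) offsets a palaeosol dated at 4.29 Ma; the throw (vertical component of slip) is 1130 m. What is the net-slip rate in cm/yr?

dip-slip = throw / sin(dip) = 1130 / sin(55°) = 1379 m
net slip = dip-slip / sin(rake) = 1379 / sin(17.5°) = 4587 m
rate = 4587 m / 4.29 Ma = 0.00107 m/yr = 0.107 cm/yr

0.107 cm/yr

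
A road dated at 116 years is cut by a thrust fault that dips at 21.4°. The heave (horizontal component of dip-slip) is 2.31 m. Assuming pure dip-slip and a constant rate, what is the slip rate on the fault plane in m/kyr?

21.4 m/kyr

dip-slip = heave / cos(dip) = 2.31 m / cos(21.4°) = 2.481 m
rate = 2.481 m / 116 years = 0.0214 m/yr = 21.4 m/kyr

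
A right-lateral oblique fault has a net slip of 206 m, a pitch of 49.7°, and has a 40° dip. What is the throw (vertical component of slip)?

101 m

dip-slip = net slip × sin(rake) = 206 m × sin(49.7°) = 157.1 m
throw = dip-slip × sin(dip) = 157.1 × sin(40°) = 101 m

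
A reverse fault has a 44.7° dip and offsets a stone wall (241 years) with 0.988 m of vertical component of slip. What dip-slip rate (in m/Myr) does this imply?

dip-slip = throw / sin(dip) = 0.988 m / sin(44.7°) = 1.405 m
rate = 1.405 m / 241 years = 0.00583 m/yr = 5830 m/Myr

5830 m/Myr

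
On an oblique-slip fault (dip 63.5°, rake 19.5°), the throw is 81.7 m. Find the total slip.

dip-slip = throw / sin(dip) = 81.7 / sin(63.5°) = 91.29 m
net slip = dip-slip / sin(rake) = 91.29 / sin(19.5°) = 273 m

273 m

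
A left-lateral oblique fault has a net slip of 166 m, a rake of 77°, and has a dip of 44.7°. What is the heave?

115 m

dip-slip = net slip × sin(rake) = 166 m × sin(77°) = 161.7 m
heave = dip-slip × cos(dip) = 161.7 × cos(44.7°) = 115 m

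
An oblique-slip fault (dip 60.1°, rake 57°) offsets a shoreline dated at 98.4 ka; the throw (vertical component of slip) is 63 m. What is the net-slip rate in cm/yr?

0.0881 cm/yr

dip-slip = throw / sin(dip) = 63 / sin(60.1°) = 72.67 m
net slip = dip-slip / sin(rake) = 72.67 / sin(57°) = 86.65 m
rate = 86.65 m / 98.4 ka = 0.000881 m/yr = 0.0881 cm/yr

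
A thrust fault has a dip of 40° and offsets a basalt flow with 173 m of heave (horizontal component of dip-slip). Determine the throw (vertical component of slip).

throw = heave × tan(dip) = 173 × tan(40°) = 145 m

145 m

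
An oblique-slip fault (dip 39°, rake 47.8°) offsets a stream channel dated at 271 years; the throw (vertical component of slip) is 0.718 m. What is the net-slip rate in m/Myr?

5680 m/Myr

dip-slip = throw / sin(dip) = 0.718 / sin(39°) = 1.141 m
net slip = dip-slip / sin(rake) = 1.141 / sin(47.8°) = 1.540 m
rate = 1.540 m / 271 years = 0.00568 m/yr = 5680 m/Myr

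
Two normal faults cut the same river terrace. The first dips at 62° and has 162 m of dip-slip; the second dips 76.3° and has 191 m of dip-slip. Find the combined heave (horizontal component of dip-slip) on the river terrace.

121 m

heave_A = 162 × cos(62°) = 76.05 m
heave_B = 191 × cos(76.3°) = 45.24 m
total = 76.05 + 45.24 = 121 m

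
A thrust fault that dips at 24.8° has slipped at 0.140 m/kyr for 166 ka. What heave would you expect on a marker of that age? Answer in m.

dip-slip = rate × time = 0.140 m/kyr × 166 ka = 23.24 m
heave = dip-slip × cos(dip) = 23.24 × cos(24.8°) = 21.1 m

21.1 m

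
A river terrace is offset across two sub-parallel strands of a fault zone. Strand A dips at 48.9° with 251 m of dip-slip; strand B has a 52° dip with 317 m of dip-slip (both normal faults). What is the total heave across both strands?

360 m

heave_A = 251 × cos(48.9°) = 165 m
heave_B = 317 × cos(52°) = 195.2 m
total = 165 + 195.2 = 360 m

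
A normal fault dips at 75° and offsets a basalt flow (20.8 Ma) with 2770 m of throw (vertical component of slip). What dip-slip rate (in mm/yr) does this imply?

0.138 mm/yr

dip-slip = throw / sin(dip) = 2770 m / sin(75°) = 2868 m
rate = 2868 m / 20.8 Ma = 0.000138 m/yr = 0.138 mm/yr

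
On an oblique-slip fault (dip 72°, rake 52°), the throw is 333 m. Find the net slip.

444 m

dip-slip = throw / sin(dip) = 333 / sin(72°) = 350.1 m
net slip = dip-slip / sin(rake) = 350.1 / sin(52°) = 444 m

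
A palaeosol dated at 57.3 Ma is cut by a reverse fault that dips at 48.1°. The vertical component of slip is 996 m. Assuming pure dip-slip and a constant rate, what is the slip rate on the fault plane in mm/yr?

dip-slip = throw / sin(dip) = 996 m / sin(48.1°) = 1338 m
rate = 1338 m / 57.3 Ma = 0.0000234 m/yr = 0.0234 mm/yr

0.0234 mm/yr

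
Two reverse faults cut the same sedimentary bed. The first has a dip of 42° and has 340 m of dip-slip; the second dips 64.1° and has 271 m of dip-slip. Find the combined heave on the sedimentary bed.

heave_A = 340 × cos(42°) = 252.7 m
heave_B = 271 × cos(64.1°) = 118.4 m
total = 252.7 + 118.4 = 371 m

371 m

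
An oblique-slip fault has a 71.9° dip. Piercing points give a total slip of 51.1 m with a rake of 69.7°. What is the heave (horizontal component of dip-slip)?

14.9 m

dip-slip = net slip × sin(rake) = 51.1 m × sin(69.7°) = 47.93 m
heave = dip-slip × cos(dip) = 47.93 × cos(71.9°) = 14.9 m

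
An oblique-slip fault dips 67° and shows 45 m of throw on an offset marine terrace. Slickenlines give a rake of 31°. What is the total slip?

94.9 m

dip-slip = throw / sin(dip) = 45 / sin(67°) = 48.89 m
net slip = dip-slip / sin(rake) = 48.89 / sin(31°) = 94.9 m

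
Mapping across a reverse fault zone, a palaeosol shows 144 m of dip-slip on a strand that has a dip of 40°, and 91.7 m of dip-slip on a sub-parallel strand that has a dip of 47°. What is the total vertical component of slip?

throw_A = 144 × sin(40°) = 92.56 m
throw_B = 91.7 × sin(47°) = 67.07 m
total = 92.56 + 67.07 = 160 m

160 m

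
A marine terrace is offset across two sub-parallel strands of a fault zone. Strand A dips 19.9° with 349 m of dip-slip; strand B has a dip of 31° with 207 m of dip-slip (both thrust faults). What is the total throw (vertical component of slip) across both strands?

225 m

throw_A = 349 × sin(19.9°) = 118.8 m
throw_B = 207 × sin(31°) = 106.6 m
total = 118.8 + 106.6 = 225 m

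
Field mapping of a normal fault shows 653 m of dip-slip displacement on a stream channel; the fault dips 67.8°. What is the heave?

247 m

heave = dip-slip × cos(dip) = 653 m × cos(67.8°) = 247 m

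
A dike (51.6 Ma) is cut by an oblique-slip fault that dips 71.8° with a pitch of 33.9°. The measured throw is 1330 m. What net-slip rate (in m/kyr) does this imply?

dip-slip = throw / sin(dip) = 1330 / sin(71.8°) = 1400 m
net slip = dip-slip / sin(rake) = 1400 / sin(33.9°) = 2510 m
rate = 2510 m / 51.6 Ma = 0.0000486 m/yr = 0.0486 m/kyr

0.0486 m/kyr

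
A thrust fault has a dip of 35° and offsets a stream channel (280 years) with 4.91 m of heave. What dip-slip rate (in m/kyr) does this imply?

21.4 m/kyr

dip-slip = heave / cos(dip) = 4.91 m / cos(35°) = 5.994 m
rate = 5.994 m / 280 years = 0.0214 m/yr = 21.4 m/kyr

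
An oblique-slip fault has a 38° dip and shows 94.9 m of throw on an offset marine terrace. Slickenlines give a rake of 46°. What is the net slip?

dip-slip = throw / sin(dip) = 94.9 / sin(38°) = 154.1 m
net slip = dip-slip / sin(rake) = 154.1 / sin(46°) = 214 m

214 m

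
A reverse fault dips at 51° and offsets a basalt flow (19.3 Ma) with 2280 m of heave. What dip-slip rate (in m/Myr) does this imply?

188 m/Myr

dip-slip = heave / cos(dip) = 2280 m / cos(51°) = 3623 m
rate = 3623 m / 19.3 Ma = 0.000188 m/yr = 188 m/Myr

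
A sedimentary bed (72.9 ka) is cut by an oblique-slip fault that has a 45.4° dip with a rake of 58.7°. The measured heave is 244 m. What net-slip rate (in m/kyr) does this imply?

5.58 m/kyr

dip-slip = heave / cos(dip) = 244 / cos(45.4°) = 347.5 m
net slip = dip-slip / sin(rake) = 347.5 / sin(58.7°) = 406.7 m
rate = 406.7 m / 72.9 ka = 0.00558 m/yr = 5.58 m/kyr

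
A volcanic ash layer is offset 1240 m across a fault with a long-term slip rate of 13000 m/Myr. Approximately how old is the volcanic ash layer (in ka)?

age = offset / rate = 1240 m / (13000 m/Myr) = 95400 yr = 95.4 ka

95.4 ka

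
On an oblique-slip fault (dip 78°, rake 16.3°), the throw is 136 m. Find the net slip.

dip-slip = throw / sin(dip) = 136 / sin(78°) = 139 m
net slip = dip-slip / sin(rake) = 139 / sin(16.3°) = 495 m

495 m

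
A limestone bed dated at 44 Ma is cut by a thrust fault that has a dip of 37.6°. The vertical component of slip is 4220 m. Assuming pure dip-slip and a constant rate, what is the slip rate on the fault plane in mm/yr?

0.157 mm/yr

dip-slip = throw / sin(dip) = 4220 m / sin(37.6°) = 6916 m
rate = 6916 m / 44 Ma = 0.000157 m/yr = 0.157 mm/yr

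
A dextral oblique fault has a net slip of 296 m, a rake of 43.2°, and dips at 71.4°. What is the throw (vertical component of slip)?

192 m

dip-slip = net slip × sin(rake) = 296 m × sin(43.2°) = 202.6 m
throw = dip-slip × sin(dip) = 202.6 × sin(71.4°) = 192 m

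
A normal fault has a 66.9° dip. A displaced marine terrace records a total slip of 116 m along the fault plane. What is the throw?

throw = dip-slip × sin(dip) = 116 m × sin(66.9°) = 107 m

107 m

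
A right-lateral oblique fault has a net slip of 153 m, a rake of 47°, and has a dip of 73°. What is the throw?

107 m

dip-slip = net slip × sin(rake) = 153 m × sin(47°) = 111.9 m
throw = dip-slip × sin(dip) = 111.9 × sin(73°) = 107 m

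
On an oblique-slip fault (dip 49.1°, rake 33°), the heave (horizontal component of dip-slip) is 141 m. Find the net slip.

395 m

dip-slip = heave / cos(dip) = 141 / cos(49.1°) = 215.4 m
net slip = dip-slip / sin(rake) = 215.4 / sin(33°) = 395 m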